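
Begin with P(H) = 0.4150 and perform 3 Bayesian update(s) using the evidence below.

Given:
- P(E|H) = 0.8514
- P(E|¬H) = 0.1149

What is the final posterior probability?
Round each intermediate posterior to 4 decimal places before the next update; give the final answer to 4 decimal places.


Sequential Bayesian updating:

Initial prior: P(H) = 0.4150

Update 1:
  P(E) = 0.8514 × 0.4150 + 0.1149 × 0.5850 = 0.35333100 + 0.06721650 = 0.42054750
  P(H|E) = 0.35333100 / 0.42054750 = 0.8402

Update 2:
  P(E) = 0.8514 × 0.8402 + 0.1149 × 0.1598 = 0.71534628 + 0.01836102 = 0.73370730
  P(H|E) = 0.71534628 / 0.73370730 = 0.9750

Update 3:
  P(E) = 0.8514 × 0.9750 + 0.1149 × 0.0250 = 0.83011500 + 0.00287250 = 0.83298750
  P(H|E) = 0.83011500 / 0.83298750 = 0.9966

Final posterior: 0.9966


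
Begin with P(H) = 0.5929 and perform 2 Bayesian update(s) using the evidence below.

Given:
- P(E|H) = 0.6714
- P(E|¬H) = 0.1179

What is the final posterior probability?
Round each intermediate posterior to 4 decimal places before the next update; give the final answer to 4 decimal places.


Sequential Bayesian updating:

Initial prior: P(H) = 0.5929

Update 1:
  P(E) = 0.6714 × 0.5929 + 0.1179 × 0.4071 = 0.39807306 + 0.04799709 = 0.44607015
  P(H|E) = 0.39807306 / 0.44607015 = 0.8924

Update 2:
  P(E) = 0.6714 × 0.8924 + 0.1179 × 0.1076 = 0.59915736 + 0.01268604 = 0.61184340
  P(H|E) = 0.59915736 / 0.61184340 = 0.9793

Final posterior: 0.9793


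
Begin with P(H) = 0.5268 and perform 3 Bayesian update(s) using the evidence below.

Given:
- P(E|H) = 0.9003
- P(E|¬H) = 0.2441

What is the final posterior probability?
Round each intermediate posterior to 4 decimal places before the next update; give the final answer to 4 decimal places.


Sequential Bayesian updating:

Initial prior: P(H) = 0.5268

Update 1:
  P(E) = 0.9003 × 0.5268 + 0.2441 × 0.4732 = 0.47427804 + 0.11550812 = 0.58978616
  P(H|E) = 0.47427804 / 0.58978616 = 0.8042

Update 2:
  P(E) = 0.9003 × 0.8042 + 0.2441 × 0.1958 = 0.72402126 + 0.04779478 = 0.77181604
  P(H|E) = 0.72402126 / 0.77181604 = 0.9381

Update 3:
  P(E) = 0.9003 × 0.9381 + 0.2441 × 0.0619 = 0.84457143 + 0.01510979 = 0.85968122
  P(H|E) = 0.84457143 / 0.85968122 = 0.9824

Final posterior: 0.9824


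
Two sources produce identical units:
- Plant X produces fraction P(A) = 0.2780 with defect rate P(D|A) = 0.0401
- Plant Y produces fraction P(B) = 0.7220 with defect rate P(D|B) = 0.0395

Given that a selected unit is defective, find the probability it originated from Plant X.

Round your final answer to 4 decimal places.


Let A = from Plant X, D = defective

Given:
- P(A) = 0.2780, P(B) = 0.7220
- P(D|A) = 0.0401, P(D|B) = 0.0395

Step 1: Find P(D)
P(D) = P(D|A)P(A) + P(D|B)P(B)
     = 0.0401 × 0.2780 + 0.0395 × 0.7220
     = 0.01114780 + 0.02851900
     = 0.03966680

Step 2: Apply Bayes' theorem
P(A|D) = P(D|A)P(A) / P(D)
       = 0.01114780 / 0.03966680
       = 0.2810


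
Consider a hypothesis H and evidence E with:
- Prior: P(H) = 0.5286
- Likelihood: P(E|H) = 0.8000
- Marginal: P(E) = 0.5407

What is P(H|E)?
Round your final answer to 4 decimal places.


Using Bayes' theorem:

P(H|E) = P(E|H) × P(H) / P(E)
       = 0.8000 × 0.5286 / 0.5407
       = 0.42288000 / 0.5407
       = 0.7821

The evidence strengthens our belief in H.
Prior: 0.5286 → Posterior: 0.7821


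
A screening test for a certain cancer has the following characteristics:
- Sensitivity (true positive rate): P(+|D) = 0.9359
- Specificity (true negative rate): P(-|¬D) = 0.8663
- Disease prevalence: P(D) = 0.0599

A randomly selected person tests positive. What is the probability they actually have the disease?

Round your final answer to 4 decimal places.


Let D = has disease, + = positive test

Given:
- P(D) = 0.0599 (prevalence)
- P(+|D) = 0.9359 (sensitivity)
- P(-|¬D) = 0.8663 (specificity)
- P(+|¬D) = 0.1337 (false positive rate = 1 - specificity)

Step 1: Find P(+)
P(+) = P(+|D)P(D) + P(+|¬D)P(¬D)
     = 0.9359 × 0.0599 + 0.1337 × 0.9401
     = 0.05606041 + 0.12569137
     = 0.18175178

Step 2: Apply Bayes' theorem for P(D|+)
P(D|+) = P(+|D)P(D) / P(+)
       = 0.05606041 / 0.18175178
       = 0.3084


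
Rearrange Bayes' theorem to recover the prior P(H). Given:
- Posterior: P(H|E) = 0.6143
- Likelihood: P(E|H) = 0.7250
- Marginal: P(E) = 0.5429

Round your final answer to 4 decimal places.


From Bayes' theorem: P(H|E) = P(E|H) × P(H) / P(E)

Rearranging for P(H):
P(H) = P(H|E) × P(E) / P(E|H)
     = 0.6143 × 0.5429 / 0.7250
     = 0.33350347 / 0.7250
     = 0.4600


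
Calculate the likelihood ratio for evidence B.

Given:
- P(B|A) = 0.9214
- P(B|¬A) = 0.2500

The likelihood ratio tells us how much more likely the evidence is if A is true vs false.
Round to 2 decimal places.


Likelihood Ratio (LR) = P(B|A) / P(B|¬A)

LR = 0.9214 / 0.2500
   = 3.69

The evidence is 3.69 times more likely if A is true than if A is false.
Since LR > 1, the evidence supports A over ¬A.


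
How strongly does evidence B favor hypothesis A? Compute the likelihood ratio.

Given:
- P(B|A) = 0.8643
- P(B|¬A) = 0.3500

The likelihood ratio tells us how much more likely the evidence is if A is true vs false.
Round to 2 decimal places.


Likelihood Ratio (LR) = P(B|A) / P(B|¬A)

LR = 0.8643 / 0.3500
   = 2.47

The evidence is 2.47 times more likely if A is true than if A is false.
LR > 1, so observing B raises the odds in favor of A.


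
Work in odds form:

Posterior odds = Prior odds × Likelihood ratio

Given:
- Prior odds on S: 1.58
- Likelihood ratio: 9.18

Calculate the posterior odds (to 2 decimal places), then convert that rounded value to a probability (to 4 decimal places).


Step 1: Calculate posterior odds
Posterior odds = Prior odds × LR
               = 1.58 × 9.18
               = 14.50

Step 2: Convert to probability
P(S|E) = Posterior odds / (1 + Posterior odds)
       = 14.50 / (1 + 14.50)
       = 14.50 / 15.50
       = 0.9355

The evidence increased P(S) from 0.6124 to 0.9355.


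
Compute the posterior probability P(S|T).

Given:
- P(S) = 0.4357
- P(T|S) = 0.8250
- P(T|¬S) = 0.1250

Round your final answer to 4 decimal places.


Bayes' theorem: P(S|T) = P(T|S) × P(S) / P(T)

Step 1: Calculate P(T) using law of total probability
P(T) = P(T|S)P(S) + P(T|¬S)P(¬S)
     = 0.8250 × 0.4357 + 0.1250 × 0.5643
     = 0.35945250 + 0.07053750
     = 0.42999000

Step 2: Apply Bayes' theorem
P(S|T) = P(T|S) × P(S) / P(T)
       = 0.35945250 / 0.42999000
       = 0.8360


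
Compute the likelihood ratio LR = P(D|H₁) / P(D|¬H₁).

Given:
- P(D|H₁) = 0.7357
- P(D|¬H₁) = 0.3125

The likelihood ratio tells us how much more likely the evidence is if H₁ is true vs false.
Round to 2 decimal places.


Likelihood Ratio (LR) = P(D|H₁) / P(D|¬H₁)

LR = 0.7357 / 0.3125
   = 2.35

The evidence is 2.35 times more likely if H₁ is true than if H₁ is false.
LR > 1, so observing D raises the odds in favor of H₁.


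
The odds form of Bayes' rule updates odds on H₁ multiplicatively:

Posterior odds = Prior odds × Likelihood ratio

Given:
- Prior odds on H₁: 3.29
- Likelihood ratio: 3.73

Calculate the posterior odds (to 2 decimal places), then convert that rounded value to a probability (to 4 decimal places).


Step 1: Calculate posterior odds
Posterior odds = Prior odds × LR
               = 3.29 × 3.73
               = 12.27

Step 2: Convert to probability
P(H₁|E) = Posterior odds / (1 + Posterior odds)
       = 12.27 / (1 + 12.27)
       = 12.27 / 13.27
       = 0.9246

The evidence increased P(H₁) from 0.7669 to 0.9246.


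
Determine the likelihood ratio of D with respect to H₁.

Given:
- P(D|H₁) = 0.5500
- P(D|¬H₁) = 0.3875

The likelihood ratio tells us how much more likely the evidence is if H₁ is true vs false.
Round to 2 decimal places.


Likelihood Ratio (LR) = P(D|H₁) / P(D|¬H₁)

LR = 0.5500 / 0.3875
   = 1.42

The evidence is 1.42 times more likely if H₁ is true than if H₁ is false.
LR > 1, so observing D raises the odds in favor of H₁.


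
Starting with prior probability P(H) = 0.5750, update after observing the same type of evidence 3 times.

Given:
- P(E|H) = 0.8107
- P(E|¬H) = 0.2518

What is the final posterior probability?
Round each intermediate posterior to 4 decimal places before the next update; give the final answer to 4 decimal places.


Sequential Bayesian updating:

Initial prior: P(H) = 0.5750

Update 1:
  P(E) = 0.8107 × 0.5750 + 0.2518 × 0.4250 = 0.46615250 + 0.10701500 = 0.57316750
  P(H|E) = 0.46615250 / 0.57316750 = 0.8133

Update 2:
  P(E) = 0.8107 × 0.8133 + 0.2518 × 0.1867 = 0.65934231 + 0.04701106 = 0.70635337
  P(H|E) = 0.65934231 / 0.70635337 = 0.9334

Update 3:
  P(E) = 0.8107 × 0.9334 + 0.2518 × 0.0666 = 0.75670738 + 0.01676988 = 0.77347726
  P(H|E) = 0.75670738 / 0.77347726 = 0.9783

Final posterior: 0.9783


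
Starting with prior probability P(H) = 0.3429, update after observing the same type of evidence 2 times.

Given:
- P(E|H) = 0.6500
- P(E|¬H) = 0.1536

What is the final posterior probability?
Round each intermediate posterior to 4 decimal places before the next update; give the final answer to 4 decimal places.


Sequential Bayesian updating:

Initial prior: P(H) = 0.3429

Update 1:
  P(E) = 0.6500 × 0.3429 + 0.1536 × 0.6571 = 0.22288500 + 0.10093056 = 0.32381556
  P(H|E) = 0.22288500 / 0.32381556 = 0.6883

Update 2:
  P(E) = 0.6500 × 0.6883 + 0.1536 × 0.3117 = 0.44739500 + 0.04787712 = 0.49527212
  P(H|E) = 0.44739500 / 0.49527212 = 0.9033

Final posterior: 0.9033


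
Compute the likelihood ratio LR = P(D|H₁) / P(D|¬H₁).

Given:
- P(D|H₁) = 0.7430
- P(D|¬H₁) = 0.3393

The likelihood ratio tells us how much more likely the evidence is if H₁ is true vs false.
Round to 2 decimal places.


Likelihood Ratio (LR) = P(D|H₁) / P(D|¬H₁)

LR = 0.7430 / 0.3393
   = 2.19

The evidence is 2.19 times more likely if H₁ is true than if H₁ is false.
Because LR exceeds 1, D is evidence for H₁.


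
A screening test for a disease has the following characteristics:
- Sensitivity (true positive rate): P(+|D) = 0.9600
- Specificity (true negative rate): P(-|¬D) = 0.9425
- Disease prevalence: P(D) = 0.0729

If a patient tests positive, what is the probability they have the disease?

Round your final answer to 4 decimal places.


Let D = has disease, + = positive test

Given:
- P(D) = 0.0729 (prevalence)
- P(+|D) = 0.9600 (sensitivity)
- P(-|¬D) = 0.9425 (specificity)
- P(+|¬D) = 0.0575 (false positive rate = 1 - specificity)

Step 1: Find P(+)
P(+) = P(+|D)P(D) + P(+|¬D)P(¬D)
     = 0.9600 × 0.0729 + 0.0575 × 0.9271
     = 0.06998400 + 0.05330825
     = 0.12329225

Step 2: Apply Bayes' theorem for P(D|+)
P(D|+) = P(+|D)P(D) / P(+)
       = 0.06998400 / 0.12329225
       = 0.5676


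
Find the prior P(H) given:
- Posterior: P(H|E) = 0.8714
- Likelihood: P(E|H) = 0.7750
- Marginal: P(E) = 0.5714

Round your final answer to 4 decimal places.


From Bayes' theorem: P(H|E) = P(E|H) × P(H) / P(E)

Rearranging for P(H):
P(H) = P(H|E) × P(E) / P(E|H)
     = 0.8714 × 0.5714 / 0.7750
     = 0.49791796 / 0.7750
     = 0.6425


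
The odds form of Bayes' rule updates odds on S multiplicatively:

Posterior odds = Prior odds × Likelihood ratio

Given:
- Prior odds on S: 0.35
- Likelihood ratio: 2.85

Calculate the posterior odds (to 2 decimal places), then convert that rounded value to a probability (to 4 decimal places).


Step 1: Calculate posterior odds
Posterior odds = Prior odds × LR
               = 0.35 × 2.85
               = 1.00

Step 2: Convert to probability
P(S|E) = Posterior odds / (1 + Posterior odds)
       = 1.00 / (1 + 1.00)
       = 1.00 / 2.00
       = 0.5000

The evidence increased P(S) from 0.2593 to 0.5000.


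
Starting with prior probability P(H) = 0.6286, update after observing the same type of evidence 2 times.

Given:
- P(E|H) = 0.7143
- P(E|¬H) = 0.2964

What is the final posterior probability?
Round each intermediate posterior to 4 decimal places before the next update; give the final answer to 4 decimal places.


Sequential Bayesian updating:

Initial prior: P(H) = 0.6286

Update 1:
  P(E) = 0.7143 × 0.6286 + 0.2964 × 0.3714 = 0.44900898 + 0.11008296 = 0.55909194
  P(H|E) = 0.44900898 / 0.55909194 = 0.8031

Update 2:
  P(E) = 0.7143 × 0.8031 + 0.2964 × 0.1969 = 0.57365433 + 0.05836116 = 0.63201549
  P(H|E) = 0.57365433 / 0.63201549 = 0.9077

Final posterior: 0.9077


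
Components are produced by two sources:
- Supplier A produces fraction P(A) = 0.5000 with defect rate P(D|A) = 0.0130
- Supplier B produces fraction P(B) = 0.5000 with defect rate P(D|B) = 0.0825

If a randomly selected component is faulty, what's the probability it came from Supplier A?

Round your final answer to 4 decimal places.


Let A = from Supplier A, D = faulty

Given:
- P(A) = 0.5000, P(B) = 0.5000
- P(D|A) = 0.0130, P(D|B) = 0.0825

Step 1: Find P(D)
P(D) = P(D|A)P(A) + P(D|B)P(B)
     = 0.0130 × 0.5000 + 0.0825 × 0.5000
     = 0.00650000 + 0.04125000
     = 0.04775000

Step 2: Apply Bayes' theorem
P(A|D) = P(D|A)P(A) / P(D)
       = 0.00650000 / 0.04775000
       = 0.1361


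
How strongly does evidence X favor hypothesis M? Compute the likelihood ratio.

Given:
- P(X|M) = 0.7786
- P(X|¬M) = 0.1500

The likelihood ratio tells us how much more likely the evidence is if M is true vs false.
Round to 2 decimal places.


Likelihood Ratio (LR) = P(X|M) / P(X|¬M)

LR = 0.7786 / 0.1500
   = 5.19

The evidence is 5.19 times more likely if M is true than if M is false.
Because LR exceeds 1, X is evidence for M.


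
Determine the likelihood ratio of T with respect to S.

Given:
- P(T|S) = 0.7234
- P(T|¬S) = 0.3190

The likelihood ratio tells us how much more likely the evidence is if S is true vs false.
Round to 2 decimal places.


Likelihood Ratio (LR) = P(T|S) / P(T|¬S)

LR = 0.7234 / 0.3190
   = 2.27

The evidence is 2.27 times more likely if S is true than if S is false.
Since LR > 1, the evidence supports S over ¬S.


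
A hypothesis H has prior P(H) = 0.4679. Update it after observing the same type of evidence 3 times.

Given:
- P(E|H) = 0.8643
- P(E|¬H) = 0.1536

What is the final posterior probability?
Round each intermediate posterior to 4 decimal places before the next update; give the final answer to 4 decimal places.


Sequential Bayesian updating:

Initial prior: P(H) = 0.4679

Update 1:
  P(E) = 0.8643 × 0.4679 + 0.1536 × 0.5321 = 0.40440597 + 0.08173056 = 0.48613653
  P(H|E) = 0.40440597 / 0.48613653 = 0.8319

Update 2:
  P(E) = 0.8643 × 0.8319 + 0.1536 × 0.1681 = 0.71901117 + 0.02582016 = 0.74483133
  P(H|E) = 0.71901117 / 0.74483133 = 0.9653

Update 3:
  P(E) = 0.8643 × 0.9653 + 0.1536 × 0.0347 = 0.83430879 + 0.00532992 = 0.83963871
  P(H|E) = 0.83430879 / 0.83963871 = 0.9937

Final posterior: 0.9937


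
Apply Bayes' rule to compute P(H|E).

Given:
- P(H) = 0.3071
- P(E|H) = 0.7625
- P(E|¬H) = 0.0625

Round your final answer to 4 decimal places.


Bayes' theorem: P(H|E) = P(E|H) × P(H) / P(E)

Step 1: Calculate P(E) using law of total probability
P(E) = P(E|H)P(H) + P(E|¬H)P(¬H)
     = 0.7625 × 0.3071 + 0.0625 × 0.6929
     = 0.23416375 + 0.04330625
     = 0.27747000

Step 2: Apply Bayes' theorem
P(H|E) = P(E|H) × P(H) / P(E)
       = 0.23416375 / 0.27747000
       = 0.8439


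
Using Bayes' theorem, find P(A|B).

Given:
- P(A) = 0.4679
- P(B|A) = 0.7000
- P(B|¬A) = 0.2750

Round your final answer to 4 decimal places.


Bayes' theorem: P(A|B) = P(B|A) × P(A) / P(B)

Step 1: Calculate P(B) using law of total probability
P(B) = P(B|A)P(A) + P(B|¬A)P(¬A)
     = 0.7000 × 0.4679 + 0.2750 × 0.5321
     = 0.32753000 + 0.14632750
     = 0.47385750

Step 2: Apply Bayes' theorem
P(A|B) = P(B|A) × P(A) / P(B)
       = 0.32753000 / 0.47385750
       = 0.6912


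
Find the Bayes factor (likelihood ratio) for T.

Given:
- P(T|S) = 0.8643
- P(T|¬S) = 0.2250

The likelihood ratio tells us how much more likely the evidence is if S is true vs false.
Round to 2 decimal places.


Likelihood Ratio (LR) = P(T|S) / P(T|¬S)

LR = 0.8643 / 0.2250
   = 3.84

The evidence is 3.84 times more likely if S is true than if S is false.
Since LR > 1, the evidence supports S over ¬S.


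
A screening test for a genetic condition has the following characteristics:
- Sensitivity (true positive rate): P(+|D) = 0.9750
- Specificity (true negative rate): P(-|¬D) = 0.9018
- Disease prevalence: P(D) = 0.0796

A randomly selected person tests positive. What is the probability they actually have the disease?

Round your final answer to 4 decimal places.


Let D = has disease, + = positive test

Given:
- P(D) = 0.0796 (prevalence)
- P(+|D) = 0.9750 (sensitivity)
- P(-|¬D) = 0.9018 (specificity)
- P(+|¬D) = 0.0982 (false positive rate = 1 - specificity)

Step 1: Find P(+)
P(+) = P(+|D)P(D) + P(+|¬D)P(¬D)
     = 0.9750 × 0.0796 + 0.0982 × 0.9204
     = 0.07761000 + 0.09038328
     = 0.16799328

Step 2: Apply Bayes' theorem for P(D|+)
P(D|+) = P(+|D)P(D) / P(+)
       = 0.07761000 / 0.16799328
       = 0.4620


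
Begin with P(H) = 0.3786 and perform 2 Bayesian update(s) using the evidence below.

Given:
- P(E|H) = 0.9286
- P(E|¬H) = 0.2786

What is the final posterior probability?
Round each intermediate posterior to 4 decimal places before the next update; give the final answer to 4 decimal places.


Sequential Bayesian updating:

Initial prior: P(H) = 0.3786

Update 1:
  P(E) = 0.9286 × 0.3786 + 0.2786 × 0.6214 = 0.35156796 + 0.17312204 = 0.52469000
  P(H|E) = 0.35156796 / 0.52469000 = 0.6700

Update 2:
  P(E) = 0.9286 × 0.6700 + 0.2786 × 0.3300 = 0.62216200 + 0.09193800 = 0.71410000
  P(H|E) = 0.62216200 / 0.71410000 = 0.8713

Final posterior: 0.8713


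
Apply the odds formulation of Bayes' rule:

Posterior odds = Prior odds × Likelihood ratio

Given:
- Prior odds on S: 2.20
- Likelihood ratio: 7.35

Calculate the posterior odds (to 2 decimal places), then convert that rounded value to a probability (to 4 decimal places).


Step 1: Calculate posterior odds
Posterior odds = Prior odds × LR
               = 2.20 × 7.35
               = 16.17

Step 2: Convert to probability
P(S|E) = Posterior odds / (1 + Posterior odds)
       = 16.17 / (1 + 16.17)
       = 16.17 / 17.17
       = 0.9418

The evidence increased P(S) from 0.6875 to 0.9418.


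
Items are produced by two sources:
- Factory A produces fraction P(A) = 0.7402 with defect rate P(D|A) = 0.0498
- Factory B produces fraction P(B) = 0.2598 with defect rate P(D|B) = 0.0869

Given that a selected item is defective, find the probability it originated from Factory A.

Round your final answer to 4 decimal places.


Let A = from Factory A, D = defective

Given:
- P(A) = 0.7402, P(B) = 0.2598
- P(D|A) = 0.0498, P(D|B) = 0.0869

Step 1: Find P(D)
P(D) = P(D|A)P(A) + P(D|B)P(B)
     = 0.0498 × 0.7402 + 0.0869 × 0.2598
     = 0.03686196 + 0.02257662
     = 0.05943858

Step 2: Apply Bayes' theorem
P(A|D) = P(D|A)P(A) / P(D)
       = 0.03686196 / 0.05943858
       = 0.6202


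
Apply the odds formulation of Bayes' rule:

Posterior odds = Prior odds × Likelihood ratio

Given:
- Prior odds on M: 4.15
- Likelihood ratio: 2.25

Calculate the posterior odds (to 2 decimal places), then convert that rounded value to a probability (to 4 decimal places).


Step 1: Calculate posterior odds
Posterior odds = Prior odds × LR
               = 4.15 × 2.25
               = 9.34

Step 2: Convert to probability
P(M|E) = Posterior odds / (1 + Posterior odds)
       = 9.34 / (1 + 9.34)
       = 9.34 / 10.34
       = 0.9033

The evidence increased P(M) from 0.8058 to 0.9033.


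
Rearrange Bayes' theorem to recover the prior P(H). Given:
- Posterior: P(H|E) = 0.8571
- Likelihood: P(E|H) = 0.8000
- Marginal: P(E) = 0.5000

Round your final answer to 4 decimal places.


From Bayes' theorem: P(H|E) = P(E|H) × P(H) / P(E)

Rearranging for P(H):
P(H) = P(H|E) × P(E) / P(E|H)
     = 0.8571 × 0.5000 / 0.8000
     = 0.42855000 / 0.8000
     = 0.5357


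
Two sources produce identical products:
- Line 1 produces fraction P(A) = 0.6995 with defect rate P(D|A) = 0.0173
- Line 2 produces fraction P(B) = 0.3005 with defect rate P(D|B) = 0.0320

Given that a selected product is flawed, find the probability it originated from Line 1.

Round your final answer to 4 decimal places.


Let A = from Line 1, D = flawed

Given:
- P(A) = 0.6995, P(B) = 0.3005
- P(D|A) = 0.0173, P(D|B) = 0.0320

Step 1: Find P(D)
P(D) = P(D|A)P(A) + P(D|B)P(B)
     = 0.0173 × 0.6995 + 0.0320 × 0.3005
     = 0.01210135 + 0.00961600
     = 0.02171735

Step 2: Apply Bayes' theorem
P(A|D) = P(D|A)P(A) / P(D)
       = 0.01210135 / 0.02171735
       = 0.5572


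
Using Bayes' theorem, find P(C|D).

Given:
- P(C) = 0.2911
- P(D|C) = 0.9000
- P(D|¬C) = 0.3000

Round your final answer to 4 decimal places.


Bayes' theorem: P(C|D) = P(D|C) × P(C) / P(D)

Step 1: Calculate P(D) using law of total probability
P(D) = P(D|C)P(C) + P(D|¬C)P(¬C)
     = 0.9000 × 0.2911 + 0.3000 × 0.7089
     = 0.26199000 + 0.21267000
     = 0.47466000

Step 2: Apply Bayes' theorem
P(C|D) = P(D|C) × P(C) / P(D)
       = 0.26199000 / 0.47466000
       = 0.5520


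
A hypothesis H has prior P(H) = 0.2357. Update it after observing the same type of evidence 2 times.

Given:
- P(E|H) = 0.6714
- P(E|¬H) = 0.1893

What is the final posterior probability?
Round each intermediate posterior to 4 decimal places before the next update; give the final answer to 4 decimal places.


Sequential Bayesian updating:

Initial prior: P(H) = 0.2357

Update 1:
  P(E) = 0.6714 × 0.2357 + 0.1893 × 0.7643 = 0.15824898 + 0.14468199 = 0.30293097
  P(H|E) = 0.15824898 / 0.30293097 = 0.5224

Update 2:
  P(E) = 0.6714 × 0.5224 + 0.1893 × 0.4776 = 0.35073936 + 0.09040968 = 0.44114904
  P(H|E) = 0.35073936 / 0.44114904 = 0.7951

Final posterior: 0.7951


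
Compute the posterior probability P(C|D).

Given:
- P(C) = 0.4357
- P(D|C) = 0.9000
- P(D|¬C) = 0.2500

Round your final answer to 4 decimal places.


Bayes' theorem: P(C|D) = P(D|C) × P(C) / P(D)

Step 1: Calculate P(D) using law of total probability
P(D) = P(D|C)P(C) + P(D|¬C)P(¬C)
     = 0.9000 × 0.4357 + 0.2500 × 0.5643
     = 0.39213000 + 0.14107500
     = 0.53320500

Step 2: Apply Bayes' theorem
P(C|D) = P(D|C) × P(C) / P(D)
       = 0.39213000 / 0.53320500
       = 0.7354


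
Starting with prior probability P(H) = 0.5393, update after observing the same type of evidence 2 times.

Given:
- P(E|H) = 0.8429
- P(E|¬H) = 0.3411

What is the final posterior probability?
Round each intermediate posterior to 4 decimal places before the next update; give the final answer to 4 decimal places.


Sequential Bayesian updating:

Initial prior: P(H) = 0.5393

Update 1:
  P(E) = 0.8429 × 0.5393 + 0.3411 × 0.4607 = 0.45457597 + 0.15714477 = 0.61172074
  P(H|E) = 0.45457597 / 0.61172074 = 0.7431

Update 2:
  P(E) = 0.8429 × 0.7431 + 0.3411 × 0.2569 = 0.62635899 + 0.08762859 = 0.71398758
  P(H|E) = 0.62635899 / 0.71398758 = 0.8773

Final posterior: 0.8773


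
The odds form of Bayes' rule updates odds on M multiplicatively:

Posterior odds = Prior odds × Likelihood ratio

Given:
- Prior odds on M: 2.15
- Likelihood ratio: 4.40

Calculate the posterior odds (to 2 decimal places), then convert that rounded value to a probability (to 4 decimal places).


Step 1: Calculate posterior odds
Posterior odds = Prior odds × LR
               = 2.15 × 4.40
               = 9.46

Step 2: Convert to probability
P(M|E) = Posterior odds / (1 + Posterior odds)
       = 9.46 / (1 + 9.46)
       = 9.46 / 10.46
       = 0.9044

The evidence increased P(M) from 0.6825 to 0.9044.


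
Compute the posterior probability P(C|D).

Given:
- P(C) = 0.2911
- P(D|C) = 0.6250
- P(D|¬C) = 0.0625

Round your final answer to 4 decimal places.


Bayes' theorem: P(C|D) = P(D|C) × P(C) / P(D)

Step 1: Calculate P(D) using law of total probability
P(D) = P(D|C)P(C) + P(D|¬C)P(¬C)
     = 0.6250 × 0.2911 + 0.0625 × 0.7089
     = 0.18193750 + 0.04430625
     = 0.22624375

Step 2: Apply Bayes' theorem
P(C|D) = P(D|C) × P(C) / P(D)
       = 0.18193750 / 0.22624375
       = 0.8042


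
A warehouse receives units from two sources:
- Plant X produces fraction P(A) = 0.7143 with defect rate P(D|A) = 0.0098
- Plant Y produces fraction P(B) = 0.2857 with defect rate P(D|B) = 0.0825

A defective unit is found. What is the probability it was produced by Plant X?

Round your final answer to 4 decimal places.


Let A = from Plant X, D = defective

Given:
- P(A) = 0.7143, P(B) = 0.2857
- P(D|A) = 0.0098, P(D|B) = 0.0825

Step 1: Find P(D)
P(D) = P(D|A)P(A) + P(D|B)P(B)
     = 0.0098 × 0.7143 + 0.0825 × 0.2857
     = 0.00700014 + 0.02357025
     = 0.03057039

Step 2: Apply Bayes' theorem
P(A|D) = P(D|A)P(A) / P(D)
       = 0.00700014 / 0.03057039
       = 0.2290


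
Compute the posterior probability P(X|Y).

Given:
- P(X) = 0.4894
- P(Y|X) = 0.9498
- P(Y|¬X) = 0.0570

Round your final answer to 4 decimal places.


Bayes' theorem: P(X|Y) = P(Y|X) × P(X) / P(Y)

Step 1: Calculate P(Y) using law of total probability
P(Y) = P(Y|X)P(X) + P(Y|¬X)P(¬X)
     = 0.9498 × 0.4894 + 0.0570 × 0.5106
     = 0.46483212 + 0.02910420
     = 0.49393632

Step 2: Apply Bayes' theorem
P(X|Y) = P(Y|X) × P(X) / P(Y)
       = 0.46483212 / 0.49393632
       = 0.9411


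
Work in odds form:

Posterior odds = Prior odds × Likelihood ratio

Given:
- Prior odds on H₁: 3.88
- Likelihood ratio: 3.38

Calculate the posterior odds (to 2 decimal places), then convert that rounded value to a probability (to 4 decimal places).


Step 1: Calculate posterior odds
Posterior odds = Prior odds × LR
               = 3.88 × 3.38
               = 13.11

Step 2: Convert to probability
P(H₁|E) = Posterior odds / (1 + Posterior odds)
       = 13.11 / (1 + 13.11)
       = 13.11 / 14.11
       = 0.9291

The evidence increased P(H₁) from 0.7951 to 0.9291.


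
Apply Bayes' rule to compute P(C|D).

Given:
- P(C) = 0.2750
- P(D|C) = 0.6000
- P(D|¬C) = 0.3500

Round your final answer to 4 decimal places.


Bayes' theorem: P(C|D) = P(D|C) × P(C) / P(D)

Step 1: Calculate P(D) using law of total probability
P(D) = P(D|C)P(C) + P(D|¬C)P(¬C)
     = 0.6000 × 0.2750 + 0.3500 × 0.7250
     = 0.16500000 + 0.25375000
     = 0.41875000

Step 2: Apply Bayes' theorem
P(C|D) = P(D|C) × P(C) / P(D)
       = 0.16500000 / 0.41875000
       = 0.3940


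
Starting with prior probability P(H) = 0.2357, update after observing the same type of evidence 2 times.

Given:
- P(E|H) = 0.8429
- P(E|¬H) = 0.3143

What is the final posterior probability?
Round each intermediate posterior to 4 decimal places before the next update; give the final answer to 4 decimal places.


Sequential Bayesian updating:

Initial prior: P(H) = 0.2357

Update 1:
  P(E) = 0.8429 × 0.2357 + 0.3143 × 0.7643 = 0.19867153 + 0.24021949 = 0.43889102
  P(H|E) = 0.19867153 / 0.43889102 = 0.4527

Update 2:
  P(E) = 0.8429 × 0.4527 + 0.3143 × 0.5473 = 0.38158083 + 0.17201639 = 0.55359722
  P(H|E) = 0.38158083 / 0.55359722 = 0.6893

Final posterior: 0.6893


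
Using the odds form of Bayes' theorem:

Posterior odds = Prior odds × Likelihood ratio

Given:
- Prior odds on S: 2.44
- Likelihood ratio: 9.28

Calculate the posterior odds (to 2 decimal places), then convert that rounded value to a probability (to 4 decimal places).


Step 1: Calculate posterior odds
Posterior odds = Prior odds × LR
               = 2.44 × 9.28
               = 22.64

Step 2: Convert to probability
P(S|E) = Posterior odds / (1 + Posterior odds)
       = 22.64 / (1 + 22.64)
       = 22.64 / 23.64
       = 0.9577

The evidence increased P(S) from 0.7093 to 0.9577.


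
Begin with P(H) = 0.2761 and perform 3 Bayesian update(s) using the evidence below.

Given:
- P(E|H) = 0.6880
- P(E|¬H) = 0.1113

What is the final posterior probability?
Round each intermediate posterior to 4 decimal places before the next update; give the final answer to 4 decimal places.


Sequential Bayesian updating:

Initial prior: P(H) = 0.2761

Update 1:
  P(E) = 0.6880 × 0.2761 + 0.1113 × 0.7239 = 0.18995680 + 0.08057007 = 0.27052687
  P(H|E) = 0.18995680 / 0.27052687 = 0.7022

Update 2:
  P(E) = 0.6880 × 0.7022 + 0.1113 × 0.2978 = 0.48311360 + 0.03314514 = 0.51625874
  P(H|E) = 0.48311360 / 0.51625874 = 0.9358

Update 3:
  P(E) = 0.6880 × 0.9358 + 0.1113 × 0.0642 = 0.64383040 + 0.00714546 = 0.65097586
  P(H|E) = 0.64383040 / 0.65097586 = 0.9890

Final posterior: 0.9890


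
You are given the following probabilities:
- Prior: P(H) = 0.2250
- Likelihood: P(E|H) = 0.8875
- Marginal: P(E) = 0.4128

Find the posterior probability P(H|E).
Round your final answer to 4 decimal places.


Using Bayes' theorem:

P(H|E) = P(E|H) × P(H) / P(E)
       = 0.8875 × 0.2250 / 0.4128
       = 0.19968750 / 0.4128
       = 0.4837

The evidence strengthens our belief in H.
Prior: 0.2250 → Posterior: 0.4837


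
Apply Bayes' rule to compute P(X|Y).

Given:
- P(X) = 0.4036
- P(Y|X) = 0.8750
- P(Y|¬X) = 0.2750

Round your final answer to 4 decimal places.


Bayes' theorem: P(X|Y) = P(Y|X) × P(X) / P(Y)

Step 1: Calculate P(Y) using law of total probability
P(Y) = P(Y|X)P(X) + P(Y|¬X)P(¬X)
     = 0.8750 × 0.4036 + 0.2750 × 0.5964
     = 0.35315000 + 0.16401000
     = 0.51716000

Step 2: Apply Bayes' theorem
P(X|Y) = P(Y|X) × P(X) / P(Y)
       = 0.35315000 / 0.51716000
       = 0.6829


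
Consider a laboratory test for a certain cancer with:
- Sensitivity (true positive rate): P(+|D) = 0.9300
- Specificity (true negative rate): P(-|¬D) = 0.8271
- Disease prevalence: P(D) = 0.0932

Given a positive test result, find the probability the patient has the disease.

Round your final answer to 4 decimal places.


Let D = has disease, + = positive test

Given:
- P(D) = 0.0932 (prevalence)
- P(+|D) = 0.9300 (sensitivity)
- P(-|¬D) = 0.8271 (specificity)
- P(+|¬D) = 0.1729 (false positive rate = 1 - specificity)

Step 1: Find P(+)
P(+) = P(+|D)P(D) + P(+|¬D)P(¬D)
     = 0.9300 × 0.0932 + 0.1729 × 0.9068
     = 0.08667600 + 0.15678572
     = 0.24346172

Step 2: Apply Bayes' theorem for P(D|+)
P(D|+) = P(+|D)P(D) / P(+)
       = 0.08667600 / 0.24346172
       = 0.3560


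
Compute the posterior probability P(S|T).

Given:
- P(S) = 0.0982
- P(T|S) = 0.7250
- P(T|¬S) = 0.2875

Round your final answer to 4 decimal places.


Bayes' theorem: P(S|T) = P(T|S) × P(S) / P(T)

Step 1: Calculate P(T) using law of total probability
P(T) = P(T|S)P(S) + P(T|¬S)P(¬S)
     = 0.7250 × 0.0982 + 0.2875 × 0.9018
     = 0.07119500 + 0.25926750
     = 0.33046250

Step 2: Apply Bayes' theorem
P(S|T) = P(T|S) × P(S) / P(T)
       = 0.07119500 / 0.33046250
       = 0.2154


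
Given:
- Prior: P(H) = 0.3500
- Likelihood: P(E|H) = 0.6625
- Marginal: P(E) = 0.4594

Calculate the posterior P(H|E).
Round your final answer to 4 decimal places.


Using Bayes' theorem:

P(H|E) = P(E|H) × P(H) / P(E)
       = 0.6625 × 0.3500 / 0.4594
       = 0.23187500 / 0.4594
       = 0.5047

The evidence strengthens our belief in H.
Prior: 0.3500 → Posterior: 0.5047


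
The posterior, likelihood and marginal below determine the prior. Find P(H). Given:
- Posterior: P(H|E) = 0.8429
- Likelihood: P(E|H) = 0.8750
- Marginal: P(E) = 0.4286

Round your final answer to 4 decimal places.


From Bayes' theorem: P(H|E) = P(E|H) × P(H) / P(E)

Rearranging for P(H):
P(H) = P(H|E) × P(E) / P(E|H)
     = 0.8429 × 0.4286 / 0.8750
     = 0.36126694 / 0.8750
     = 0.4129


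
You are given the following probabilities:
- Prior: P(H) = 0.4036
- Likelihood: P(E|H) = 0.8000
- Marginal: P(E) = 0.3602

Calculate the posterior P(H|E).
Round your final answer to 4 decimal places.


Using Bayes' theorem:

P(H|E) = P(E|H) × P(H) / P(E)
       = 0.8000 × 0.4036 / 0.3602
       = 0.32288000 / 0.3602
       = 0.8964

The evidence strengthens our belief in H.
Prior: 0.4036 → Posterior: 0.8964


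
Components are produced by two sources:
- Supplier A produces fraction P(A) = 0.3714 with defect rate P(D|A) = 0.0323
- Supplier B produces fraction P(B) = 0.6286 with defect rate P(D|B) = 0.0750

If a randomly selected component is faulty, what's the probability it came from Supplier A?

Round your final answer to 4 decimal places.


Let A = from Supplier A, D = faulty

Given:
- P(A) = 0.3714, P(B) = 0.6286
- P(D|A) = 0.0323, P(D|B) = 0.0750

Step 1: Find P(D)
P(D) = P(D|A)P(A) + P(D|B)P(B)
     = 0.0323 × 0.3714 + 0.0750 × 0.6286
     = 0.01199622 + 0.04714500
     = 0.05914122

Step 2: Apply Bayes' theorem
P(A|D) = P(D|A)P(A) / P(D)
       = 0.01199622 / 0.05914122
       = 0.2028


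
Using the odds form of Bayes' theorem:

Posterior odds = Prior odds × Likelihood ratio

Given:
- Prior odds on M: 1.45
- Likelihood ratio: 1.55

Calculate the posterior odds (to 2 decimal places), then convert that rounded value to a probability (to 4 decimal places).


Step 1: Calculate posterior odds
Posterior odds = Prior odds × LR
               = 1.45 × 1.55
               = 2.25

Step 2: Convert to probability
P(M|E) = Posterior odds / (1 + Posterior odds)
       = 2.25 / (1 + 2.25)
       = 2.25 / 3.25
       = 0.6923

The evidence increased P(M) from 0.5918 to 0.6923.


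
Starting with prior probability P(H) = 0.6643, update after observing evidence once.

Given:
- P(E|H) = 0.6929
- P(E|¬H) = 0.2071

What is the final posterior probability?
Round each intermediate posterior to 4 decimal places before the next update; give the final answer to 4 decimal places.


Sequential Bayesian updating:

Initial prior: P(H) = 0.6643

Update 1:
  P(E) = 0.6929 × 0.6643 + 0.2071 × 0.3357 = 0.46029347 + 0.06952347 = 0.52981694
  P(H|E) = 0.46029347 / 0.52981694 = 0.8688

Final posterior: 0.8688


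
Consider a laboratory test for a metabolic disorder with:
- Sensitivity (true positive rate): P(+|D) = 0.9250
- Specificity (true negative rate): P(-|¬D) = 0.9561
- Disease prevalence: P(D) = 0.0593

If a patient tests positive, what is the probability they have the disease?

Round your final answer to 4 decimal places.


Let D = has disease, + = positive test

Given:
- P(D) = 0.0593 (prevalence)
- P(+|D) = 0.9250 (sensitivity)
- P(-|¬D) = 0.9561 (specificity)
- P(+|¬D) = 0.0439 (false positive rate = 1 - specificity)

Step 1: Find P(+)
P(+) = P(+|D)P(D) + P(+|¬D)P(¬D)
     = 0.9250 × 0.0593 + 0.0439 × 0.9407
     = 0.05485250 + 0.04129673
     = 0.09614923

Step 2: Apply Bayes' theorem for P(D|+)
P(D|+) = P(+|D)P(D) / P(+)
       = 0.05485250 / 0.09614923
       = 0.5705


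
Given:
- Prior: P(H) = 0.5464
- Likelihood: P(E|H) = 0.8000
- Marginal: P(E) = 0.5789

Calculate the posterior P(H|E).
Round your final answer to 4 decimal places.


Using Bayes' theorem:

P(H|E) = P(E|H) × P(H) / P(E)
       = 0.8000 × 0.5464 / 0.5789
       = 0.43712000 / 0.5789
       = 0.7551

The evidence strengthens our belief in H.
Prior: 0.5464 → Posterior: 0.7551


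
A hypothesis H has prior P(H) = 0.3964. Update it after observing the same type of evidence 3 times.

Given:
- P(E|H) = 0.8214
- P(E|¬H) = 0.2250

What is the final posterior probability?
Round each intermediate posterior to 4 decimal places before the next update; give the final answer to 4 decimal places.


Sequential Bayesian updating:

Initial prior: P(H) = 0.3964

Update 1:
  P(E) = 0.8214 × 0.3964 + 0.2250 × 0.6036 = 0.32560296 + 0.13581000 = 0.46141296
  P(H|E) = 0.32560296 / 0.46141296 = 0.7057

Update 2:
  P(E) = 0.8214 × 0.7057 + 0.2250 × 0.2943 = 0.57966198 + 0.06621750 = 0.64587948
  P(H|E) = 0.57966198 / 0.64587948 = 0.8975

Update 3:
  P(E) = 0.8214 × 0.8975 + 0.2250 × 0.1025 = 0.73720650 + 0.02306250 = 0.76026900
  P(H|E) = 0.73720650 / 0.76026900 = 0.9697

Final posterior: 0.9697


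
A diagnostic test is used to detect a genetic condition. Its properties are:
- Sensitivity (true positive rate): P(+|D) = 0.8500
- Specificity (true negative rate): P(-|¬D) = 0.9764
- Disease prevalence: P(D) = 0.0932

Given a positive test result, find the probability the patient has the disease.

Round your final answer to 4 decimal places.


Let D = has disease, + = positive test

Given:
- P(D) = 0.0932 (prevalence)
- P(+|D) = 0.8500 (sensitivity)
- P(-|¬D) = 0.9764 (specificity)
- P(+|¬D) = 0.0236 (false positive rate = 1 - specificity)

Step 1: Find P(+)
P(+) = P(+|D)P(D) + P(+|¬D)P(¬D)
     = 0.8500 × 0.0932 + 0.0236 × 0.9068
     = 0.07922000 + 0.02140048
     = 0.10062048

Step 2: Apply Bayes' theorem for P(D|+)
P(D|+) = P(+|D)P(D) / P(+)
       = 0.07922000 / 0.10062048
       = 0.7873


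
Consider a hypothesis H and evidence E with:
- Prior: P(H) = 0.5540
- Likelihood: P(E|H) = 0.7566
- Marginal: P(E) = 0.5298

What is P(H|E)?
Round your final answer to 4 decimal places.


Using Bayes' theorem:

P(H|E) = P(E|H) × P(H) / P(E)
       = 0.7566 × 0.5540 / 0.5298
       = 0.41915640 / 0.5298
       = 0.7912

The evidence strengthens our belief in H.
Prior: 0.5540 → Posterior: 0.7912


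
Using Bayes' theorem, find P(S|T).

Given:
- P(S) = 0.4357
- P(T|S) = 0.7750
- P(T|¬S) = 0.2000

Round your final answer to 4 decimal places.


Bayes' theorem: P(S|T) = P(T|S) × P(S) / P(T)

Step 1: Calculate P(T) using law of total probability
P(T) = P(T|S)P(S) + P(T|¬S)P(¬S)
     = 0.7750 × 0.4357 + 0.2000 × 0.5643
     = 0.33766750 + 0.11286000
     = 0.45052750

Step 2: Apply Bayes' theorem
P(S|T) = P(T|S) × P(S) / P(T)
       = 0.33766750 / 0.45052750
       = 0.7495


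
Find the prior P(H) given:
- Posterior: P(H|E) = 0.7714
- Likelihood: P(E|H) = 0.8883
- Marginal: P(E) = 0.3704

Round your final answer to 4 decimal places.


From Bayes' theorem: P(H|E) = P(E|H) × P(H) / P(E)

Rearranging for P(H):
P(H) = P(H|E) × P(E) / P(E|H)
     = 0.7714 × 0.3704 / 0.8883
     = 0.28572656 / 0.8883
     = 0.3217


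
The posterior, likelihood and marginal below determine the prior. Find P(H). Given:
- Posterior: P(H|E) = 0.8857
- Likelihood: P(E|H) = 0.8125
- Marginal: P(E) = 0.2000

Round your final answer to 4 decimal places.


From Bayes' theorem: P(H|E) = P(E|H) × P(H) / P(E)

Rearranging for P(H):
P(H) = P(H|E) × P(E) / P(E|H)
     = 0.8857 × 0.2000 / 0.8125
     = 0.17714000 / 0.8125
     = 0.2180


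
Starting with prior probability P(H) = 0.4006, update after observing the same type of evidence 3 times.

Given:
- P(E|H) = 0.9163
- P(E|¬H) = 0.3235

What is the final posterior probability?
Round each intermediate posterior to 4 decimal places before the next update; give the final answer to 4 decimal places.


Sequential Bayesian updating:

Initial prior: P(H) = 0.4006

Update 1:
  P(E) = 0.9163 × 0.4006 + 0.3235 × 0.5994 = 0.36706978 + 0.19390590 = 0.56097568
  P(H|E) = 0.36706978 / 0.56097568 = 0.6543

Update 2:
  P(E) = 0.9163 × 0.6543 + 0.3235 × 0.3457 = 0.59953509 + 0.11183395 = 0.71136904
  P(H|E) = 0.59953509 / 0.71136904 = 0.8428

Update 3:
  P(E) = 0.9163 × 0.8428 + 0.3235 × 0.1572 = 0.77225764 + 0.05085420 = 0.82311184
  P(H|E) = 0.77225764 / 0.82311184 = 0.9382

Final posterior: 0.9382


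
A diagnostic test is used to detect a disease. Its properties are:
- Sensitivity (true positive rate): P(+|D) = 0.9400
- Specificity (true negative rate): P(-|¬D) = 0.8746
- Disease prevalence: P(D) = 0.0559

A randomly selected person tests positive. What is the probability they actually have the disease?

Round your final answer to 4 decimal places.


Let D = has disease, + = positive test

Given:
- P(D) = 0.0559 (prevalence)
- P(+|D) = 0.9400 (sensitivity)
- P(-|¬D) = 0.8746 (specificity)
- P(+|¬D) = 0.1254 (false positive rate = 1 - specificity)

Step 1: Find P(+)
P(+) = P(+|D)P(D) + P(+|¬D)P(¬D)
     = 0.9400 × 0.0559 + 0.1254 × 0.9441
     = 0.05254600 + 0.11839014
     = 0.17093614

Step 2: Apply Bayes' theorem for P(D|+)
P(D|+) = P(+|D)P(D) / P(+)
       = 0.05254600 / 0.17093614
       = 0.3074


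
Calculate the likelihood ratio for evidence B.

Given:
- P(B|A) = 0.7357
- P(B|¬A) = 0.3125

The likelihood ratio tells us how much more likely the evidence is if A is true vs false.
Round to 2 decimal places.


Likelihood Ratio (LR) = P(B|A) / P(B|¬A)

LR = 0.7357 / 0.3125
   = 2.35

The evidence is 2.35 times more likely if A is true than if A is false.
Since LR > 1, the evidence supports A over ¬A.
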